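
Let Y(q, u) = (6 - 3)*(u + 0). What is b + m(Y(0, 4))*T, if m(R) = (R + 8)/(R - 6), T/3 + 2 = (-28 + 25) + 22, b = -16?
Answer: 154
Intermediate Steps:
Y(q, u) = 3*u
T = 51 (T = -6 + 3*((-28 + 25) + 22) = -6 + 3*(-3 + 22) = -6 + 3*19 = -6 + 57 = 51)
m(R) = (8 + R)/(-6 + R)
b + m(Y(0, 4))*T = -16 + ((8 + 3*4)/(-6 + 3*4))*51 = -16 + ((8 + 12)/(-6 + 12))*51 = -16 + (20/6)*51 = -16 + ((1/6)*20)*51 = -16 + (10/3)*51 = -16 + 170 = 154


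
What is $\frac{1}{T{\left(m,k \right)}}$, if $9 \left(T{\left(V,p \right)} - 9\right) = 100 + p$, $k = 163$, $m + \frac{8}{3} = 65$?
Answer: $\frac{9}{344} \approx 0.026163$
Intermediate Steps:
$m = \frac{187}{3}$ ($m = - \frac{8}{3} + 65 = \frac{187}{3} \approx 62.333$)
$T{\left(V,p \right)} = \frac{181}{9} + \frac{p}{9}$ ($T{\left(V,p \right)} = 9 + \frac{100 + p}{9} = 9 + \left(\frac{100}{9} + \frac{p}{9}\right) = \frac{181}{9} + \frac{p}{9}$)
$\frac{1}{T{\left(m,k \right)}} = \frac{1}{\frac{181}{9} + \frac{1}{9} \cdot 163} = \frac{1}{\frac{181}{9} + \frac{163}{9}} = \frac{1}{\frac{344}{9}} = \frac{9}{344}$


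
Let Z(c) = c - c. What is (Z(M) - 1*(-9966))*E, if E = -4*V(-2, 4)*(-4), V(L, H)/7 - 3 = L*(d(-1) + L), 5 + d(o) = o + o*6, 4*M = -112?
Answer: 34601952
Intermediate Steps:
M = -28 (M = (¼)*(-112) = -28)
Z(c) = 0
d(o) = -5 + 7*o (d(o) = -5 + (o + o*6) = -5 + (o + 6*o) = -5 + 7*o)
V(L, H) = 21 + 7*L*(-12 + L) (V(L, H) = 21 + 7*(L*((-5 + 7*(-1)) + L)) = 21 + 7*(L*((-5 - 7) + L)) = 21 + 7*(L*(-12 + L)) = 21 + 7*L*(-12 + L))
E = 3472 (E = -4*(21 - 84*(-2) + 7*(-2)²)*(-4) = -4*(21 + 168 + 7*4)*(-4) = -4*(21 + 168 + 28)*(-4) = -4*217*(-4) = -868*(-4) = 3472)
(Z(M) - 1*(-9966))*E = (0 - 1*(-9966))*3472 = (0 + 9966)*3472 = 9966*3472 = 34601952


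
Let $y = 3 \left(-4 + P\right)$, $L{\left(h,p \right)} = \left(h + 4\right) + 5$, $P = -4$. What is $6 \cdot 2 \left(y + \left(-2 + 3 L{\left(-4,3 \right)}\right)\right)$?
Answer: $-132$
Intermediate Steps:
$L{\left(h,p \right)} = 9 + h$ ($L{\left(h,p \right)} = \left(4 + h\right) + 5 = 9 + h$)
$y = -24$ ($y = 3 \left(-4 - 4\right) = 3 \left(-8\right) = -24$)
$6 \cdot 2 \left(y + \left(-2 + 3 L{\left(-4,3 \right)}\right)\right) = 6 \cdot 2 \left(-24 - \left(2 - 3 \left(9 - 4\right)\right)\right) = 12 \left(-24 + \left(-2 + 3 \cdot 5\right)\right) = 12 \left(-24 + \left(-2 + 15\right)\right) = 12 \left(-24 + 13\right) = 12 \left(-11\right) = -132$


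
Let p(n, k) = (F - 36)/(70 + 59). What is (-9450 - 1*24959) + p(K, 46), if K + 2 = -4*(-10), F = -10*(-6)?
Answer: -1479579/43 ≈ -34409.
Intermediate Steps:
F = 60
K = 38 (K = -2 - 4*(-10) = -2 + 40 = 38)
p(n, k) = 8/43 (p(n, k) = (60 - 36)/(70 + 59) = 24/129 = 24*(1/129) = 8/43)
(-9450 - 1*24959) + p(K, 46) = (-9450 - 1*24959) + 8/43 = (-9450 - 24959) + 8/43 = -34409 + 8/43 = -1479579/43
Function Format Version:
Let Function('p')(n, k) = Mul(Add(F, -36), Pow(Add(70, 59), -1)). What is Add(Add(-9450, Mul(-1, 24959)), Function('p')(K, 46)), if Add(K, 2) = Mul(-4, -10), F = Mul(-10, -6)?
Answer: Rational(-1479579, 43) ≈ -34409.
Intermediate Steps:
F = 60
K = 38 (K = Add(-2, Mul(-4, -10)) = Add(-2, 40) = 38)
Function('p')(n, k) = Rational(8, 43) (Function('p')(n, k) = Mul(Add(60, -36), Pow(Add(70, 59), -1)) = Mul(24, Pow(129, -1)) = Mul(24, Rational(1, 129)) = Rational(8, 43))
Add(Add(-9450, Mul(-1, 24959)), Function('p')(K, 46)) = Add(Add(-9450, Mul(-1, 24959)), Rational(8, 43)) = Add(Add(-9450, -24959), Rational(8, 43)) = Add(-34409, Rational(8, 43)) = Rational(-1479579, 43)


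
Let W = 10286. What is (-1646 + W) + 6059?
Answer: 14699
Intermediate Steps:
(-1646 + W) + 6059 = (-1646 + 10286) + 6059 = 8640 + 6059 = 14699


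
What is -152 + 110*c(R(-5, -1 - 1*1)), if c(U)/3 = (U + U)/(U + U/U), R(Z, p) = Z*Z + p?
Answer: 961/2 ≈ 480.50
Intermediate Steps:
R(Z, p) = p + Z² (R(Z, p) = Z² + p = p + Z²)
c(U) = 6*U/(1 + U) (c(U) = 3*((U + U)/(U + U/U)) = 3*((2*U)/(U + 1)) = 3*((2*U)/(1 + U)) = 3*(2*U/(1 + U)) = 6*U/(1 + U))
-152 + 110*c(R(-5, -1 - 1*1)) = -152 + 110*(6*((-1 - 1*1) + (-5)²)/(1 + ((-1 - 1*1) + (-5)²))) = -152 + 110*(6*((-1 - 1) + 25)/(1 + ((-1 - 1) + 25))) = -152 + 110*(6*(-2 + 25)/(1 + (-2 + 25))) = -152 + 110*(6*23/(1 + 23)) = -152 + 110*(6*23/24) = -152 + 110*(6*23*(1/24)) = -152 + 110*(23/4) = -152 + 1265/2 = 961/2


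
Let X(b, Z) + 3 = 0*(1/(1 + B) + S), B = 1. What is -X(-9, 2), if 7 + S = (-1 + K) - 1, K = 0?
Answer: 3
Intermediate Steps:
S = -9 (S = -7 + ((-1 + 0) - 1) = -7 + (-1 - 1) = -7 - 2 = -9)
X(b, Z) = -3 (X(b, Z) = -3 + 0*(1/(1 + 1) - 9) = -3 + 0*(1/2 - 9) = -3 + 0*(½ - 9) = -3 + 0*(-17/2) = -3 + 0 = -3)
-X(-9, 2) = -1*(-3) = 3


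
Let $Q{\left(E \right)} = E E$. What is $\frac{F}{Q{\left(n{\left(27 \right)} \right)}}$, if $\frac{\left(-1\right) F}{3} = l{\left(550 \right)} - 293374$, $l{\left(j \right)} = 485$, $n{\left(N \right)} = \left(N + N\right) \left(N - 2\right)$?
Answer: $\frac{292889}{607500} \approx 0.48212$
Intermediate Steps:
$n{\left(N \right)} = 2 N \left(-2 + N\right)$
$Q{\left(E \right)} = E^{2}$
$F = 878667$ ($F = - 3 \left(485 - 293374\right) = \left(-3\right) \left(-292889\right) = 878667$)
$\frac{F}{Q{\left(n{\left(27 \right)} \right)}} = \frac{878667}{\left(2 \cdot 27 \left(-2 + 27\right)\right)^{2}} = \frac{878667}{\left(2 \cdot 27 \cdot 25\right)^{2}} = \frac{878667}{1350^{2}} = \frac{878667}{1822500} = 878667 \cdot \frac{1}{1822500} = \frac{292889}{607500}$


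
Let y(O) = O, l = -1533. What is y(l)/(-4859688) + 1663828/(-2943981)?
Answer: -2693723947597/4768943045976 ≈ -0.56485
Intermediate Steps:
y(l)/(-4859688) + 1663828/(-2943981) = -1533/(-4859688) + 1663828/(-2943981) = -1533*(-1/4859688) + 1663828*(-1/2943981) = 511/1619896 - 1663828/2943981 = -2693723947597/4768943045976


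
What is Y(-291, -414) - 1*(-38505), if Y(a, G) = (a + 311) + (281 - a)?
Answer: 39097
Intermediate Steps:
Y(a, G) = 592 (Y(a, G) = (311 + a) + (281 - a) = 592)
Y(-291, -414) - 1*(-38505) = 592 - 1*(-38505) = 592 + 38505 = 39097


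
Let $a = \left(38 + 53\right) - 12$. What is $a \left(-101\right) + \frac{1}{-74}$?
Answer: $- \frac{590447}{74} \approx -7979.0$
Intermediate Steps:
$a = 79$ ($a = 91 - 12 = 79$)
$a \left(-101\right) + \frac{1}{-74} = 79 \left(-101\right) + \frac{1}{-74} = -7979 - \frac{1}{74} = - \frac{590447}{74}$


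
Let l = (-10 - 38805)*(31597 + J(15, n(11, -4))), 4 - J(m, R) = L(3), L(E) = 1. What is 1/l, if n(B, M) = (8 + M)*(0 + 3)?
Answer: -1/1226554000 ≈ -8.1529e-10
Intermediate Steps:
n(B, M) = 24 + 3*M (n(B, M) = (8 + M)*3 = 24 + 3*M)
J(m, R) = 3 (J(m, R) = 4 - 1*1 = 4 - 1 = 3)
l = -1226554000 (l = (-10 - 38805)*(31597 + 3) = -38815*31600 = -1226554000)
1/l = 1/(-1226554000) = -1/1226554000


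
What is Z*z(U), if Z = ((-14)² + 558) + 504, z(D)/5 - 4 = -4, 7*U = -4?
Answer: 0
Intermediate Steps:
U = -4/7 (U = (⅐)*(-4) = -4/7 ≈ -0.57143)
z(D) = 0 (z(D) = 20 + 5*(-4) = 20 - 20 = 0)
Z = 1258 (Z = (196 + 558) + 504 = 754 + 504 = 1258)
Z*z(U) = 1258*0 = 0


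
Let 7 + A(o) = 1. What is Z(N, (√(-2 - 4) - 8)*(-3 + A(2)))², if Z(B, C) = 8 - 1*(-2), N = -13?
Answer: 100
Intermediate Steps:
A(o) = -6 (A(o) = -7 + 1 = -6)
Z(B, C) = 10 (Z(B, C) = 8 + 2 = 10)
Z(N, (√(-2 - 4) - 8)*(-3 + A(2)))² = 10² = 100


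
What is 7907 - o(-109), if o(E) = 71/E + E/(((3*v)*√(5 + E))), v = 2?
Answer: 861934/109 - 109*I*√26/312 ≈ 7907.6 - 1.7814*I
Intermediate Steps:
o(E) = 71/E + E/(6*√(5 + E)) (o(E) = 71/E + E/(((3*2)*√(5 + E))) = 71/E + E/((6*√(5 + E))) = 71/E + E*(1/(6*√(5 + E))) = 71/E + E/(6*√(5 + E)))
7907 - o(-109) = 7907 - (71/(-109) + (⅙)*(-109)/√(5 - 109)) = 7907 - (71*(-1/109) + (⅙)*(-109)/√(-104)) = 7907 - (-71/109 + (⅙)*(-109)*(-I*√26/52)) = 7907 - (-71/109 + 109*I*√26/312) = 7907 + (71/109 - 109*I*√26/312) = 861934/109 - 109*I*√26/312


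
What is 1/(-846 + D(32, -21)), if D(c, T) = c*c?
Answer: 1/178 ≈ 0.0056180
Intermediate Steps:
D(c, T) = c**2
1/(-846 + D(32, -21)) = 1/(-846 + 32**2) = 1/(-846 + 1024) = 1/178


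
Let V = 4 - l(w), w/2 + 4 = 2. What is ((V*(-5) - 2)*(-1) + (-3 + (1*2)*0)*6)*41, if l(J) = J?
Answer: 984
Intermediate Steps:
w = -4 (w = -8 + 2*2 = -8 + 4 = -4)
V = 8 (V = 4 - 1*(-4) = 4 + 4 = 8)
((V*(-5) - 2)*(-1) + (-3 + (1*2)*0)*6)*41 = ((8*(-5) - 2)*(-1) + (-3 + (1*2)*0)*6)*41 = ((-40 - 2)*(-1) + (-3 + 2*0)*6)*41 = (-42*(-1) + (-3 + 0)*6)*41 = (42 - 3*6)*41 = (42 - 18)*41 = 24*41 = 984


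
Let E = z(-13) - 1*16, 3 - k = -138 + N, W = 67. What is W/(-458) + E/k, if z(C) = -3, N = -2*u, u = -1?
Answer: -18015/63662 ≈ -0.28298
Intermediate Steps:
N = 2 (N = -2*(-1) = 2)
k = 139 (k = 3 - (-138 + 2) = 3 - 1*(-136) = 3 + 136 = 139)
E = -19 (E = -3 - 1*16 = -3 - 16 = -19)
W/(-458) + E/k = 67/(-458) - 19/139 = 67*(-1/458) - 19*1/139 = -67/458 - 19/139 = -18015/63662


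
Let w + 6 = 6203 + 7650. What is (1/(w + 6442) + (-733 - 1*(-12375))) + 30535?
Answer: 855729154/20289 ≈ 42177.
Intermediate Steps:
w = 13847 (w = -6 + (6203 + 7650) = -6 + 13853 = 13847)
(1/(w + 6442) + (-733 - 1*(-12375))) + 30535 = (1/(13847 + 6442) + (-733 - 1*(-12375))) + 30535 = (1/20289 + (-733 + 12375)) + 30535 = (1/20289 + 11642) + 30535 = 236204539/20289 + 30535 = 855729154/20289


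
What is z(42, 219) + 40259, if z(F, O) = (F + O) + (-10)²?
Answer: 40620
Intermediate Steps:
z(F, O) = 100 + F + O (z(F, O) = (F + O) + 100 = 100 + F + O)
z(42, 219) + 40259 = (100 + 42 + 219) + 40259 = 361 + 40259 = 40620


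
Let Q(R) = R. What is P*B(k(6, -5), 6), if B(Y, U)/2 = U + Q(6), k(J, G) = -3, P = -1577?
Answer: -37848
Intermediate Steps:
B(Y, U) = 12 + 2*U (B(Y, U) = 2*(U + 6) = 2*(6 + U) = 12 + 2*U)
P*B(k(6, -5), 6) = -1577*(12 + 2*6) = -1577*(12 + 12) = -1577*24 = -37848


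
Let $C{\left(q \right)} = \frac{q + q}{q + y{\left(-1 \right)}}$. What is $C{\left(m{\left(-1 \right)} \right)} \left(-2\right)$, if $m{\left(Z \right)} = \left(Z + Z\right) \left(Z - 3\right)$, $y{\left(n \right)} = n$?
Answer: $- \frac{32}{7} \approx -4.5714$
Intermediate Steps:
$m{\left(Z \right)} = 2 Z \left(-3 + Z\right)$
$C{\left(q \right)} = \frac{2 q}{-1 + q}$ ($C{\left(q \right)} = \frac{q + q}{q - 1} = \frac{2 q}{-1 + q}$)
$C{\left(m{\left(-1 \right)} \right)} \left(-2\right) = \frac{2 \cdot 2 \left(-1\right) \left(-3 - 1\right)}{-1 + 2 \left(-1\right) \left(-3 - 1\right)} \left(-2\right) = \frac{2 \cdot 2 \left(-1\right) \left(-4\right)}{-1 + 2 \left(-1\right) \left(-4\right)} \left(-2\right) = 2 \cdot 8 \frac{1}{-1 + 8} \left(-2\right) = 2 \cdot 8 \cdot \frac{1}{7} \left(-2\right) = \frac{16}{7} \left(-2\right) = - \frac{32}{7}$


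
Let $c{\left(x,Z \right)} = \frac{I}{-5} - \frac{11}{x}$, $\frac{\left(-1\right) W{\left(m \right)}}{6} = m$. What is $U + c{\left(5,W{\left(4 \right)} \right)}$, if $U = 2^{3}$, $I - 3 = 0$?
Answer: $\frac{26}{5} \approx 5.2$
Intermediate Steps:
$I = 3$ ($I = 3 + 0 = 3$)
$W{\left(m \right)} = - 6 m$
$c{\left(x,Z \right)} = - \frac{3}{5} - \frac{11}{x}$ ($c{\left(x,Z \right)} = \frac{3}{-5} - \frac{11}{x} = 3 \left(- \frac{1}{5}\right) - \frac{11}{x} = - \frac{3}{5} - \frac{11}{x}$)
$U = 8$
$U + c{\left(5,W{\left(4 \right)} \right)} = 8 - \left(\frac{3}{5} + \frac{11}{5}\right) = 8 - \frac{14}{5} = \frac{26}{5}$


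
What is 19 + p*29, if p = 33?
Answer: 976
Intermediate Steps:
19 + p*29 = 19 + 33*29 = 19 + 957 = 976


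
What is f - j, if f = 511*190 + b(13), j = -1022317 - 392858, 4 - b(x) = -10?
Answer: 1512279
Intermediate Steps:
b(x) = 14 (b(x) = 4 - 1*(-10) = 4 + 10 = 14)
j = -1415175
f = 97104 (f = 511*190 + 14 = 97090 + 14 = 97104)
f - j = 97104 - 1*(-1415175) = 97104 + 1415175 = 1512279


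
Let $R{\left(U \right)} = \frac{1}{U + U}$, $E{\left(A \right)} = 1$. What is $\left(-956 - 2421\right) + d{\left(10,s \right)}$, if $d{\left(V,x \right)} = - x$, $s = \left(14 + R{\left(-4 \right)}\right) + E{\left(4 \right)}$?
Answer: $- \frac{27135}{8} \approx -3391.9$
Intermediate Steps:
$R{\left(U \right)} = \frac{1}{2 U}$
$s = \frac{119}{8}$ ($s = \left(14 + \frac{1}{2 \left(-4\right)}\right) + 1 = \left(14 + \frac{1}{2} \left(- \frac{1}{4}\right)\right) + 1 = \left(14 - \frac{1}{8}\right) + 1 = \frac{111}{8} + 1 = \frac{119}{8} \approx 14.875$)
$\left(-956 - 2421\right) + d{\left(10,s \right)} = \left(-956 - 2421\right) - \frac{119}{8} = -3377 - \frac{119}{8} = - \frac{27135}{8}$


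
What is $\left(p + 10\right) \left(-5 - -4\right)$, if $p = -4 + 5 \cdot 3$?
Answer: $-21$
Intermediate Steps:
$p = 11$ ($p = -4 + 15 = 11$)
$\left(p + 10\right) \left(-5 - -4\right) = \left(11 + 10\right) \left(-5 - -4\right) = 21 \left(-5 + 4\right) = 21 \left(-1\right) = -21$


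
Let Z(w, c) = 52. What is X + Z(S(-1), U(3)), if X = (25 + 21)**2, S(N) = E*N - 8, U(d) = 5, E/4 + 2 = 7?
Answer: 2168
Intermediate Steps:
E = 20 (E = -8 + 4*7 = -8 + 28 = 20)
S(N) = -8 + 20*N (S(N) = 20*N - 8 = -8 + 20*N)
X = 2116 (X = 46**2 = 2116)
X + Z(S(-1), U(3)) = 2116 + 52 = 2168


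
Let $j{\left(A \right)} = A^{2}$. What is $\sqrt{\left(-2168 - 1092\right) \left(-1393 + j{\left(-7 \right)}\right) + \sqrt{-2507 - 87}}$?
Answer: $\sqrt{4381440 + i \sqrt{2594}} \approx 2093.2 + 0.01 i$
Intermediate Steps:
$\sqrt{\left(-2168 - 1092\right) \left(-1393 + j{\left(-7 \right)}\right) + \sqrt{-2507 - 87}} = \sqrt{\left(-2168 - 1092\right) \left(-1393 + \left(-7\right)^{2}\right) + \sqrt{-2507 - 87}} = \sqrt{- 3260 \left(-1393 + 49\right) + \sqrt{-2594}} = \sqrt{\left(-3260\right) \left(-1344\right) + i \sqrt{2594}} = \sqrt{4381440 + i \sqrt{2594}}$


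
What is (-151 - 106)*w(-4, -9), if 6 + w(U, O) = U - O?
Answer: 257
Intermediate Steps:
w(U, O) = -6 + U - O (w(U, O) = -6 + (U - O) = -6 + U - O)
(-151 - 106)*w(-4, -9) = (-151 - 106)*(-6 - 4 - 1*(-9)) = -257*(-6 - 4 + 9) = -257*(-1) = 257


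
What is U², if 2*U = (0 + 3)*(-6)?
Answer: 81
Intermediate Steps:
U = -9 (U = ((0 + 3)*(-6))/2 = (3*(-6))/2 = (½)*(-18) = -9)
U² = (-9)² = 81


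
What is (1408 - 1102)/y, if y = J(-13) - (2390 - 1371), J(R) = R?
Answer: -51/172 ≈ -0.29651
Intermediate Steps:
y = -1032 (y = -13 - (2390 - 1371) = -13 - 1*1019 = -13 - 1019 = -1032)
(1408 - 1102)/y = (1408 - 1102)/(-1032) = 306*(-1/1032) = -51/172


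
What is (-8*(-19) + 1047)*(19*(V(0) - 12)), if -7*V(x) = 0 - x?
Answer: -273372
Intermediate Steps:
V(x) = x/7 (V(x) = -(0 - x)/7 = -(-1)*x/7 = x/7)
(-8*(-19) + 1047)*(19*(V(0) - 12)) = (-8*(-19) + 1047)*(19*((⅐)*0 - 12)) = (152 + 1047)*(19*(0 - 12)) = 1199*(19*(-12)) = 1199*(-228) = -273372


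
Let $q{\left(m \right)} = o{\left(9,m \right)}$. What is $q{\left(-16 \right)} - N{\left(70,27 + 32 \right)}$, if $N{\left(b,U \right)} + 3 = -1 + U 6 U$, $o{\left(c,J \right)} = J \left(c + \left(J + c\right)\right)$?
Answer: $-20914$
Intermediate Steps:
$o{\left(c,J \right)} = J \left(J + 2 c\right)$
$N{\left(b,U \right)} = -4 + 6 U^{2}$ ($N{\left(b,U \right)} = -3 + \left(-1 + U 6 U\right) = -3 + \left(-1 + 6 U^{2}\right) = -4 + 6 U^{2}$)
$q{\left(m \right)} = m \left(18 + m\right)$ ($q{\left(m \right)} = m \left(m + 2 \cdot 9\right) = m \left(m + 18\right) = m \left(18 + m\right)$)
$q{\left(-16 \right)} - N{\left(70,27 + 32 \right)} = - 16 \left(18 - 16\right) - \left(-4 + 6 \left(27 + 32\right)^{2}\right) = \left(-16\right) 2 - \left(-4 + 6 \cdot 59^{2}\right) = -32 - \left(-4 + 6 \cdot 3481\right) = -32 - \left(-4 + 20886\right) = -32 - 20882 = -20914$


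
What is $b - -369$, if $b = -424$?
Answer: $-55$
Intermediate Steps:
$b - -369 = -424 - -369 = -424 + 369 = -55$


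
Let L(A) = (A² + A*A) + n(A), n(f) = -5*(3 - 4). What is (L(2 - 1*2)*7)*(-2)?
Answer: -70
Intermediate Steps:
n(f) = 5 (n(f) = -5*(-1) = 5)
L(A) = 5 + 2*A² (L(A) = (A² + A*A) + 5 = (A² + A²) + 5 = 2*A² + 5 = 5 + 2*A²)
(L(2 - 1*2)*7)*(-2) = ((5 + 2*(2 - 1*2)²)*7)*(-2) = ((5 + 2*(2 - 2)²)*7)*(-2) = ((5 + 2*0²)*7)*(-2) = ((5 + 2*0)*7)*(-2) = ((5 + 0)*7)*(-2) = (5*7)*(-2) = 35*(-2) = -70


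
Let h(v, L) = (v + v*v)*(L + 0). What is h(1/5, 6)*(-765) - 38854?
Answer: -199778/5 ≈ -39956.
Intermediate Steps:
h(v, L) = L*(v + v²) (h(v, L) = (v + v²)*L = L*(v + v²))
h(1/5, 6)*(-765) - 38854 = (6*(1 + 1/5)/5)*(-765) - 38854 = (6*(⅕)*(1 + ⅕))*(-765) - 38854 = (6*(⅕)*(6/5))*(-765) - 38854 = (36/25)*(-765) - 38854 = -5508/5 - 38854 = -199778/5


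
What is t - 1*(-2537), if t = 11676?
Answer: 14213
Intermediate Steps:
t - 1*(-2537) = 11676 - 1*(-2537) = 11676 + 2537 = 14213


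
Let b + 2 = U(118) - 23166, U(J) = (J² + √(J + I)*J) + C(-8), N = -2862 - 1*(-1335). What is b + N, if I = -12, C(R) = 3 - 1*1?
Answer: -10769 + 118*√106 ≈ -9554.1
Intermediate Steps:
C(R) = 2 (C(R) = 3 - 1 = 2)
N = -1527 (N = -2862 + 1335 = -1527)
U(J) = 2 + J² + J*√(-12 + J) (U(J) = (J² + √(J - 12)*J) + 2 = (J² + √(-12 + J)*J) + 2 = (J² + J*√(-12 + J)) + 2 = 2 + J² + J*√(-12 + J))
b = -9242 + 118*√106 (b = -2 + ((2 + 118² + 118*√(-12 + 118)) - 23166) = -2 + ((2 + 13924 + 118*√106) - 23166) = -2 + ((13926 + 118*√106) - 23166) = -2 + (-9240 + 118*√106) = -9242 + 118*√106 ≈ -8027.1)
b + N = (-9242 + 118*√106) - 1527 = -10769 + 118*√106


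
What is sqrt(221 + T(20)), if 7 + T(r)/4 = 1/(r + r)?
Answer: sqrt(19310)/10 ≈ 13.896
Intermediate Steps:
T(r) = -28 + 2/r (T(r) = -28 + 4/(r + r) = -28 + 4/((2*r)) = -28 + 4*(1/(2*r)) = -28 + 2/r)
sqrt(221 + T(20)) = sqrt(221 + (-28 + 2/20)) = sqrt(221 + (-28 + 2*(1/20))) = sqrt(221 + (-28 + 1/10)) = sqrt(221 - 279/10) = sqrt(1931/10) = sqrt(19310)/10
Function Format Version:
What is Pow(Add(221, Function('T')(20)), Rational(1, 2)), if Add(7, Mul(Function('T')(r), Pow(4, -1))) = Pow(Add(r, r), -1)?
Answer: Mul(Rational(1, 10), Pow(19310, Rational(1, 2))) ≈ 13.896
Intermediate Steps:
Function('T')(r) = Add(-28, Mul(2, Pow(r, -1))) (Function('T')(r) = Add(-28, Mul(4, Pow(Add(r, r), -1))) = Add(-28, Mul(4, Pow(Mul(2, r), -1))) = Add(-28, Mul(4, Mul(Rational(1, 2), Pow(r, -1)))) = Add(-28, Mul(2, Pow(r, -1))))
Pow(Add(221, Function('T')(20)), Rational(1, 2)) = Pow(Add(221, Add(-28, Mul(2, Pow(20, -1)))), Rational(1, 2)) = Pow(Add(221, Add(-28, Mul(2, Rational(1, 20)))), Rational(1, 2)) = Pow(Add(221, Add(-28, Rational(1, 10))), Rational(1, 2)) = Pow(Add(221, Rational(-279, 10)), Rational(1, 2)) = Pow(Rational(1931, 10), Rational(1, 2)) = Mul(Rational(1, 10), Pow(19310, Rational(1, 2)))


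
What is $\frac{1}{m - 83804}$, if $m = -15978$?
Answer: $- \frac{1}{99782} \approx -1.0022 \cdot 10^{-5}$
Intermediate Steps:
$\frac{1}{m - 83804} = \frac{1}{-15978 - 83804} = \frac{1}{-99782} = - \frac{1}{99782}$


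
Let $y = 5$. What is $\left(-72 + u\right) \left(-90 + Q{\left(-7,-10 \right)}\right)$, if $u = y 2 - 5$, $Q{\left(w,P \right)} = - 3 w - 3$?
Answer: $4824$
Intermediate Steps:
$Q{\left(w,P \right)} = -3 - 3 w$
$u = 5$ ($u = 5 \cdot 2 - 5 = 10 - 5 = 5$)
$\left(-72 + u\right) \left(-90 + Q{\left(-7,-10 \right)}\right) = \left(-72 + 5\right) \left(-90 - -18\right) = - 67 \left(-90 + \left(-3 + 21\right)\right) = - 67 \left(-90 + 18\right) = \left(-67\right) \left(-72\right) = 4824$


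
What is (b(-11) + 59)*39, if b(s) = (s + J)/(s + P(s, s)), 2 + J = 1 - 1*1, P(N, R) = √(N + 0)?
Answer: 9373/4 + 169*I*√11/44 ≈ 2343.3 + 12.739*I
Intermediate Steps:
P(N, R) = √N
J = -2 (J = -2 + (1 - 1*1) = -2 + (1 - 1) = -2 + 0 = -2)
b(s) = (-2 + s)/(s + √s) (b(s) = (s - 2)/(s + √s) = (-2 + s)/(s + √s))
(b(-11) + 59)*39 = ((-2 - 11)/(-11 + √(-11)) + 59)*39 = (-13/(-11 + I*√11) + 59)*39 = (59 - 13/(-11 + I*√11))*39 = 2301 - 507/(-11 + I*√11)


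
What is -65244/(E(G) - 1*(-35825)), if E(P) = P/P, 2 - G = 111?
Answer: -10874/5971 ≈ -1.8211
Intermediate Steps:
G = -109 (G = 2 - 1*111 = 2 - 111 = -109)
E(P) = 1
-65244/(E(G) - 1*(-35825)) = -65244/(1 - 1*(-35825)) = -65244/(1 + 35825) = -65244/35826 = -65244*1/35826 = -10874/5971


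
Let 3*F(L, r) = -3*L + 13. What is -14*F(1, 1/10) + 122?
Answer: 226/3 ≈ 75.333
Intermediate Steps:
F(L, r) = 13/3 - L (F(L, r) = (-3*L + 13)/3 = (13 - 3*L)/3 = 13/3 - L)
-14*F(1, 1/10) + 122 = -14*(13/3 - 1*1) + 122 = -14*(13/3 - 1) + 122 = -14*10/3 + 122 = -140/3 + 122 = 226/3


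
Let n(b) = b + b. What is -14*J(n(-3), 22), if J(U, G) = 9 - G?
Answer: 182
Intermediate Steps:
n(b) = 2*b
-14*J(n(-3), 22) = -14*(9 - 1*22) = -14*(9 - 22) = -14*(-13) = 182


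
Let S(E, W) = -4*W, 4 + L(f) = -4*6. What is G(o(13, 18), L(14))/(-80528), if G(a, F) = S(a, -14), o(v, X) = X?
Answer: -1/1438 ≈ -0.00069541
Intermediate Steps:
L(f) = -28 (L(f) = -4 - 4*6 = -4 - 24 = -28)
G(a, F) = 56 (G(a, F) = -4*(-14) = 56)
G(o(13, 18), L(14))/(-80528) = 56/(-80528) = 56*(-1/80528) = -1/1438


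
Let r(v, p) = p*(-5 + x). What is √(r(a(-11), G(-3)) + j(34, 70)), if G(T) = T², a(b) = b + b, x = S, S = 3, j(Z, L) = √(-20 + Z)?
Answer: √(-18 + √14) ≈ 3.776*I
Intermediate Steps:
x = 3
a(b) = 2*b
r(v, p) = -2*p (r(v, p) = p*(-5 + 3) = p*(-2) = -2*p)
√(r(a(-11), G(-3)) + j(34, 70)) = √(-2*(-3)² + √(-20 + 34)) = √(-2*9 + √14) = √(-18 + √14)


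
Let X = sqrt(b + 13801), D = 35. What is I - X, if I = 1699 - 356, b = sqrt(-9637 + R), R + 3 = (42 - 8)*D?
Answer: 1343 - sqrt(13801 + 65*I*sqrt(2)) ≈ 1225.5 - 0.39124*I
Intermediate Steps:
R = 1187 (R = -3 + (42 - 8)*35 = -3 + 34*35 = -3 + 1190 = 1187)
b = 65*I*sqrt(2) (b = sqrt(-9637 + 1187) = sqrt(-8450) = 65*I*sqrt(2) ≈ 91.924*I)
X = sqrt(13801 + 65*I*sqrt(2)) (X = sqrt(65*I*sqrt(2) + 13801) = sqrt(13801 + 65*I*sqrt(2)) ≈ 117.48 + 0.3912*I)
I = 1343
I - X = 1343 - sqrt(13801 + 65*I*sqrt(2))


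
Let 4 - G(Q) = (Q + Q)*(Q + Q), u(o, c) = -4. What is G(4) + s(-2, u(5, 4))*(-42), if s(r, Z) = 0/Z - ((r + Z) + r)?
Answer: -396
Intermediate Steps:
G(Q) = 4 - 4*Q² (G(Q) = 4 - (Q + Q)*(Q + Q) = 4 - 2*Q*2*Q = 4 - 4*Q²)
s(r, Z) = -Z - 2*r (s(r, Z) = 0 - ((Z + r) + r) = 0 - (Z + 2*r) = 0 + (-Z - 2*r) = -Z - 2*r)
G(4) + s(-2, u(5, 4))*(-42) = (4 - 4*4²) + (-1*(-4) - 2*(-2))*(-42) = (4 - 4*16) + (4 + 4)*(-42) = (4 - 64) + 8*(-42) = -60 - 336 = -396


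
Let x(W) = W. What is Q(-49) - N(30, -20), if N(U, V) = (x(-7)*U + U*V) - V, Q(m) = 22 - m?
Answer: 861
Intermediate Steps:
N(U, V) = -V - 7*U + U*V (N(U, V) = (-7*U + U*V) - V = -V - 7*U + U*V)
Q(-49) - N(30, -20) = (22 - 1*(-49)) - (-1*(-20) - 7*30 + 30*(-20)) = (22 + 49) - (20 - 210 - 600) = 71 - 1*(-790) = 71 + 790 = 861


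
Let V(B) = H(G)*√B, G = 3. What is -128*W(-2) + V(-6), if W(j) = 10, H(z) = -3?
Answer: -1280 - 3*I*√6 ≈ -1280.0 - 7.3485*I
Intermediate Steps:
V(B) = -3*√B
-128*W(-2) + V(-6) = -128*10 - 3*I*√6 = -1280 - 3*I*√6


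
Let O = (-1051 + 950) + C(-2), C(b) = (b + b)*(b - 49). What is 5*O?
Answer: 515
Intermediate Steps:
C(b) = 2*b*(-49 + b) (C(b) = (2*b)*(-49 + b) = 2*b*(-49 + b))
O = 103 (O = (-1051 + 950) + 2*(-2)*(-49 - 2) = -101 + 2*(-2)*(-51) = -101 + 204 = 103)
5*O = 5*103 = 515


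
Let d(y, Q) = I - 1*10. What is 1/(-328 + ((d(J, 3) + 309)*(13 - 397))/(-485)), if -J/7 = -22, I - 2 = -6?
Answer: -97/9160 ≈ -0.010590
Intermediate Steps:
I = -4 (I = 2 - 6 = -4)
J = 154 (J = -7*(-22) = 154)
d(y, Q) = -14 (d(y, Q) = -4 - 1*10 = -4 - 10 = -14)
1/(-328 + ((d(J, 3) + 309)*(13 - 397))/(-485)) = 1/(-328 + ((-14 + 309)*(13 - 397))/(-485)) = 1/(-328 + (295*(-384))*(-1/485)) = 1/(-328 - 113280*(-1/485)) = 1/(-328 + 22656/97) = 1/(-9160/97) = -97/9160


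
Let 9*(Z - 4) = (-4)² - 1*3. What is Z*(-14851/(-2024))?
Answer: 727699/18216 ≈ 39.948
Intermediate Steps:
Z = 49/9 (Z = 4 + ((-4)² - 1*3)/9 = 4 + (16 - 3)/9 = 4 + (⅑)*13 = 4 + 13/9 = 49/9 ≈ 5.4444)
Z*(-14851/(-2024)) = 49*(-14851/(-2024))/9 = 49*(-14851*(-1/2024))/9 = (49/9)*(14851/2024) = 727699/18216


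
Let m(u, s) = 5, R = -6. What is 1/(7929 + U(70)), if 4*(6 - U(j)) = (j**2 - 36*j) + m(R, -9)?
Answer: 4/29355 ≈ 0.00013626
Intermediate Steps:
U(j) = 19/4 + 9*j - j**2/4 (U(j) = 6 - ((j**2 - 36*j) + 5)/4 = 6 - (5 + j**2 - 36*j)/4 = 6 + (-5/4 + 9*j - j**2/4) = 19/4 + 9*j - j**2/4)
1/(7929 + U(70)) = 1/(7929 + (19/4 + 9*70 - 1/4*70**2)) = 1/(7929 + (19/4 + 630 - 1/4*4900)) = 1/(7929 + (19/4 + 630 - 1225)) = 1/(7929 - 2361/4) = 1/(29355/4) = 4/29355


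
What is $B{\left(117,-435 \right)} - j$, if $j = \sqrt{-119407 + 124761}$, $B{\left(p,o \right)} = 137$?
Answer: $137 - \sqrt{5354} \approx 63.829$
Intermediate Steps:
$j = \sqrt{5354} \approx 73.171$
$B{\left(117,-435 \right)} - j = 137 - \sqrt{5354}$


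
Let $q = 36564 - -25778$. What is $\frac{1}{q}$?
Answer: $\frac{1}{62342} \approx 1.6041 \cdot 10^{-5}$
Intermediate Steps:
$q = 62342$ ($q = 36564 + 25778 = 62342$)
$\frac{1}{q} = \frac{1}{62342}$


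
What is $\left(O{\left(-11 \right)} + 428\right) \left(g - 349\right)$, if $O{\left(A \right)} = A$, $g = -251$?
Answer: $-250200$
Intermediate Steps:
$\left(O{\left(-11 \right)} + 428\right) \left(g - 349\right) = \left(-11 + 428\right) \left(-251 - 349\right) = 417 \left(-600\right) = -250200$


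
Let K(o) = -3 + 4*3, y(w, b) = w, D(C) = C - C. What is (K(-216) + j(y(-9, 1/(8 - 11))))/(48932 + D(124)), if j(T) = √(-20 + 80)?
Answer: 9/48932 + √15/24466 ≈ 0.00034223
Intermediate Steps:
D(C) = 0
j(T) = 2*√15 (j(T) = √60 = 2*√15)
K(o) = 9 (K(o) = -3 + 12 = 9)
(K(-216) + j(y(-9, 1/(8 - 11))))/(48932 + D(124)) = (9 + 2*√15)/(48932 + 0) = (9 + 2*√15)/48932 = (9 + 2*√15)*(1/48932) = 9/48932 + √15/24466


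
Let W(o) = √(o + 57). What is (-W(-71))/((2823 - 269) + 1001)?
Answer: -I*√14/3555 ≈ -0.0010525*I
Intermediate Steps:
W(o) = √(57 + o)
(-W(-71))/((2823 - 269) + 1001) = (-√(57 - 71))/((2823 - 269) + 1001) = (-√(-14))/(2554 + 1001) = -I*√14/3555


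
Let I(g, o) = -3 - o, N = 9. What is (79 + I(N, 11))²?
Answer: 4225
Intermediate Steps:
(79 + I(N, 11))² = (79 + (-3 - 1*11))² = (79 + (-3 - 11))² = (79 - 14)² = 65² = 4225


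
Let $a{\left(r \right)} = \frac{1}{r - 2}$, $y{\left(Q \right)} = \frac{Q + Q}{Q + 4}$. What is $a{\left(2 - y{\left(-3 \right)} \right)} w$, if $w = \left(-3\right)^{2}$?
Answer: $\frac{3}{2} \approx 1.5$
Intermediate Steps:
$y{\left(Q \right)} = \frac{2 Q}{4 + Q}$
$w = 9$
$a{\left(r \right)} = \frac{1}{-2 + r}$
$a{\left(2 - y{\left(-3 \right)} \right)} w = \frac{1}{-2 - \left(-2 + 2 \left(-3\right) \frac{1}{4 - 3}\right)} 9 = \frac{1}{-2 - \left(-2 + 2 \left(-3\right) 1^{-1}\right)} 9 = \frac{1}{-2 - \left(-2 + 2 \left(-3\right) 1\right)} 9 = \frac{1}{-2 + \left(2 - -6\right)} 9 = \frac{1}{-2 + \left(2 + 6\right)} 9 = \frac{1}{-2 + 8} \cdot 9 = \frac{1}{6} \cdot 9 = \frac{3}{2}$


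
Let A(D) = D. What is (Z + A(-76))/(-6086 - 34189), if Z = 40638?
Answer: -40562/40275 ≈ -1.0071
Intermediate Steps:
(Z + A(-76))/(-6086 - 34189) = (40638 - 76)/(-6086 - 34189) = 40562/(-40275) = 40562*(-1/40275) = -40562/40275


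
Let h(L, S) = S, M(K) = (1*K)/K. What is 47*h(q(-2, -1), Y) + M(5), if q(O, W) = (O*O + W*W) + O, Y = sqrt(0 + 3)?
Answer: 1 + 47*sqrt(3) ≈ 82.406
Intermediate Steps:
Y = sqrt(3) ≈ 1.7320
q(O, W) = O + O**2 + W**2 (q(O, W) = (O**2 + W**2) + O = O + O**2 + W**2)
M(K) = 1 (M(K) = K/K = 1)
47*h(q(-2, -1), Y) + M(5) = 47*sqrt(3) + 1 = 1 + 47*sqrt(3)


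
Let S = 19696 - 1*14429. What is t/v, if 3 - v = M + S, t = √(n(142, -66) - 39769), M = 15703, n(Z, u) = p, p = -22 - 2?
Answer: -I*√39793/20967 ≈ -0.0095141*I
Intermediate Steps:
S = 5267 (S = 19696 - 14429 = 5267)
p = -24
n(Z, u) = -24
t = I*√39793 (t = √(-24 - 39769) = √(-39793) = I*√39793 ≈ 199.48*I)
v = -20967 (v = 3 - (15703 + 5267) = 3 - 1*20970 = 3 - 20970 = -20967)
t/v = (I*√39793)/(-20967) = (I*√39793)*(-1/20967) = -I*√39793/20967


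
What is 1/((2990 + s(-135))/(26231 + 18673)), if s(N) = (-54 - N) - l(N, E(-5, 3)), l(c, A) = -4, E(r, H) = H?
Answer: 14968/1025 ≈ 14.603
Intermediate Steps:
s(N) = -50 - N (s(N) = (-54 - N) - 1*(-4) = (-54 - N) + 4 = -50 - N)
1/((2990 + s(-135))/(26231 + 18673)) = 1/((2990 + (-50 - 1*(-135)))/(26231 + 18673)) = 1/((2990 + (-50 + 135))/44904) = 1/((2990 + 85)*(1/44904)) = 1/(3075*(1/44904)) = 1/(1025/14968) = 14968/1025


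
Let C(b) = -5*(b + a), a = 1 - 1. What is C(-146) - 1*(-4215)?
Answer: 4945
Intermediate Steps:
a = 0
C(b) = -5*b (C(b) = -5*(b + 0) = -5*b)
C(-146) - 1*(-4215) = -5*(-146) - 1*(-4215) = 730 + 4215 = 4945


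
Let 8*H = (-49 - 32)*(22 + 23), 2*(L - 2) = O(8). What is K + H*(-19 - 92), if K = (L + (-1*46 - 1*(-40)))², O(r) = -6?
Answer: 404987/8 ≈ 50623.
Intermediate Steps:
L = -1 (L = 2 + (½)*(-6) = 2 - 3 = -1)
H = -3645/8 (H = ((-49 - 32)*(22 + 23))/8 = (-81*45)/8 = (⅛)*(-3645) = -3645/8 ≈ -455.63)
K = 49 (K = (-1 + (-1*46 - 1*(-40)))² = (-1 + (-46 + 40))² = (-1 - 6)² = (-7)² = 49)
K + H*(-19 - 92) = 49 - 3645*(-19 - 92)/8 = 49 - 3645/8*(-111) = 49 + 404595/8 = 404987/8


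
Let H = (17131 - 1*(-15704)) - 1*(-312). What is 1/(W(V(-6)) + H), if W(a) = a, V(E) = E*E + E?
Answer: 1/33177 ≈ 3.0141e-5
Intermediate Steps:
V(E) = E + E**2 (V(E) = E**2 + E = E + E**2)
H = 33147 (H = (17131 + 15704) + 312 = 32835 + 312 = 33147)
1/(W(V(-6)) + H) = 1/(-6*(1 - 6) + 33147) = 1/(-6*(-5) + 33147) = 1/(30 + 33147) = 1/33177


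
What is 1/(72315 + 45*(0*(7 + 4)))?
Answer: 1/72315 ≈ 1.3828e-5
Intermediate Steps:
1/(72315 + 45*(0*(7 + 4))) = 1/(72315 + 45*(0*11)) = 1/(72315 + 45*0) = 1/(72315 + 0) = 1/72315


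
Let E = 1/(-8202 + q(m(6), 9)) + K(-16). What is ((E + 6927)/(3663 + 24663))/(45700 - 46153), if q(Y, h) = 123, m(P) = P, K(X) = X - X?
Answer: -27981616/51833563281 ≈ -0.00053984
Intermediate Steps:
K(X) = 0
E = -1/8079 (E = 1/(-8202 + 123) + 0 = 1/(-8079) + 0 = -1/8079 + 0 = -1/8079 ≈ -0.00012378)
((E + 6927)/(3663 + 24663))/(45700 - 46153) = ((-1/8079 + 6927)/(3663 + 24663))/(45700 - 46153) = ((55963232/8079)/28326)/(-453) = ((55963232/8079)*(1/28326))*(-1/453) = (27981616/114422877)*(-1/453) = -27981616/51833563281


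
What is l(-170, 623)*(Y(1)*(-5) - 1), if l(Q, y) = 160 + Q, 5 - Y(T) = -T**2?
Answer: 310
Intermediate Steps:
Y(T) = 5 + T**2 (Y(T) = 5 - (-1)*T**2 = 5 + T**2)
l(-170, 623)*(Y(1)*(-5) - 1) = (160 - 170)*((5 + 1**2)*(-5) - 1) = -10*((5 + 1)*(-5) - 1) = -10*(6*(-5) - 1) = -10*(-30 - 1) = -10*(-31) = 310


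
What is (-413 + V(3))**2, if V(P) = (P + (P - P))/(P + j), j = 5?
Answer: 10896601/64 ≈ 1.7026e+5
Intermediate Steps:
V(P) = P/(5 + P) (V(P) = (P + (P - P))/(P + 5) = (P + 0)/(5 + P) = P/(5 + P))
(-413 + V(3))**2 = (-413 + 3/(5 + 3))**2 = (-413 + 3/8)**2 = (-3301/8)**2 = 10896601/64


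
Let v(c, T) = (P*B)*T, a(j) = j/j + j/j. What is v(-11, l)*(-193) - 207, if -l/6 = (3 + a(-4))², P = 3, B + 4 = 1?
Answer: -260757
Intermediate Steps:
B = -3 (B = -4 + 1 = -3)
a(j) = 2 (a(j) = 1 + 1 = 2)
l = -150 (l = -6*(3 + 2)² = -6*5² = -6*25 = -150)
v(c, T) = -9*T (v(c, T) = (3*(-3))*T = -9*T)
v(-11, l)*(-193) - 207 = -9*(-150)*(-193) - 207 = 1350*(-193) - 207 = -260550 - 207 = -260757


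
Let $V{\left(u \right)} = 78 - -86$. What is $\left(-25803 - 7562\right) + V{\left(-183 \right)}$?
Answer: $-33201$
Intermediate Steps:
$V{\left(u \right)} = 164$ ($V{\left(u \right)} = 78 + 86 = 164$)
$\left(-25803 - 7562\right) + V{\left(-183 \right)} = \left(-25803 - 7562\right) + 164 = -33365 + 164 = -33201$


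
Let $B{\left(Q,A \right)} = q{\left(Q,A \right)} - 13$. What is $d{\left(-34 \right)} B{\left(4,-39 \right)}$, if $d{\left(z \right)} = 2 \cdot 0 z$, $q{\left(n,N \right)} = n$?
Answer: $0$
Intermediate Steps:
$B{\left(Q,A \right)} = -13 + Q$ ($B{\left(Q,A \right)} = Q - 13 = -13 + Q$)
$d{\left(z \right)} = 0$ ($d{\left(z \right)} = 0 z = 0$)
$d{\left(-34 \right)} B{\left(4,-39 \right)} = 0 \left(-13 + 4\right) = 0 \left(-9\right) = 0$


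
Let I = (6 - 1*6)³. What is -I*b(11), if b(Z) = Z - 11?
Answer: 0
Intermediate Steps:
b(Z) = -11 + Z
I = 0 (I = (6 - 6)³ = 0³ = 0)
-I*b(11) = -0*(-11 + 11) = -0*0 = -1*0 = 0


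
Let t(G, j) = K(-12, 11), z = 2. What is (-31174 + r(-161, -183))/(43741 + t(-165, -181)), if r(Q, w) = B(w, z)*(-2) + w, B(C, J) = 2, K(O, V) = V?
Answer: -31361/43752 ≈ -0.71679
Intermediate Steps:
t(G, j) = 11
r(Q, w) = -4 + w (r(Q, w) = 2*(-2) + w = -4 + w)
(-31174 + r(-161, -183))/(43741 + t(-165, -181)) = (-31174 + (-4 - 183))/(43741 + 11) = (-31174 - 187)/43752 = -31361*1/43752 = -31361/43752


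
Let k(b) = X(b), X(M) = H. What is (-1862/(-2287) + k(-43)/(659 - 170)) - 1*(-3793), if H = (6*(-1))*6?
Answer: 1414234395/372781 ≈ 3793.7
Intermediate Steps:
H = -36 (H = -6*6 = -36)
X(M) = -36
k(b) = -36
(-1862/(-2287) + k(-43)/(659 - 170)) - 1*(-3793) = (-1862/(-2287) - 36/(659 - 170)) - 1*(-3793) = (-1862*(-1/2287) - 36/489) + 3793 = (1862/2287 - 36*1/489) + 3793 = (1862/2287 - 12/163) + 3793 = 276062/372781 + 3793 = 1414234395/372781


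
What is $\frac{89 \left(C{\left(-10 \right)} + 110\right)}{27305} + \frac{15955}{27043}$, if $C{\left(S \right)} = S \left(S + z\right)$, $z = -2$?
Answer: $\frac{197844297}{147681823} \approx 1.3397$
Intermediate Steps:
$C{\left(S \right)} = S \left(-2 + S\right)$ ($C{\left(S \right)} = S \left(S - 2\right) = S \left(-2 + S\right)$)
$\frac{89 \left(C{\left(-10 \right)} + 110\right)}{27305} + \frac{15955}{27043} = \frac{89 \left(- 10 \left(-2 - 10\right) + 110\right)}{27305} + \frac{15955}{27043} = 89 \left(\left(-10\right) \left(-12\right) + 110\right) \frac{1}{27305} + 15955 \cdot \frac{1}{27043} = 89 \left(120 + 110\right) \frac{1}{27305} + \frac{15955}{27043} = 89 \cdot 230 \cdot \frac{1}{27305} + \frac{15955}{27043} = 20470 \cdot \frac{1}{27305} + \frac{15955}{27043} = \frac{4094}{5461} + \frac{15955}{27043} = \frac{197844297}{147681823}$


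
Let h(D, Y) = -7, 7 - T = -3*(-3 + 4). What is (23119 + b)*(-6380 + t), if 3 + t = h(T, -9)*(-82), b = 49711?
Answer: -423069470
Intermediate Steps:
T = 10 (T = 7 - (-3)*(-3 + 4) = 7 - (-3) = 7 - 1*(-3) = 7 + 3 = 10)
t = 571 (t = -3 - 7*(-82) = -3 + 574 = 571)
(23119 + b)*(-6380 + t) = (23119 + 49711)*(-6380 + 571) = 72830*(-5809) = -423069470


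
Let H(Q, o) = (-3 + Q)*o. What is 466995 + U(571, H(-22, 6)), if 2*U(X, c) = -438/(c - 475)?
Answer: 291872094/625 ≈ 4.6700e+5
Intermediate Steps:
H(Q, o) = o*(-3 + Q)
U(X, c) = -219/(-475 + c) (U(X, c) = (-438/(c - 475))/2 = (-438/(-475 + c))/2 = -219/(-475 + c))
466995 + U(571, H(-22, 6)) = 466995 - 219/(-475 + 6*(-3 - 22)) = 466995 - 219/(-475 + 6*(-25)) = 466995 - 219/(-475 - 150) = 466995 - 219/(-625) = 466995 - 219*(-1/625) = 466995 + 219/625 = 291872094/625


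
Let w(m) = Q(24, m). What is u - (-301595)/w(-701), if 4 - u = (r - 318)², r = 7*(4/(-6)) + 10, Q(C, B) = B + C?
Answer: -598344371/6093 ≈ -98202.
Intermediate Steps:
w(m) = 24 + m (w(m) = m + 24 = 24 + m)
r = 16/3 (r = 7*(4*(-⅙)) + 10 = 7*(-⅔) + 10 = -14/3 + 10 = 16/3 ≈ 5.3333)
u = -879808/9 (u = 4 - (16/3 - 318)² = 4 - (-938/3)² = 4 - 1*879844/9 = 4 - 879844/9 = -879808/9 ≈ -97757.)
u - (-301595)/w(-701) = -879808/9 - (-301595)/(24 - 701) = -879808/9 - (-301595)/(-677) = -879808/9 - (-301595)*(-1)/677 = -879808/9 - 1*301595/677 = -879808/9 - 301595/677 = -598344371/6093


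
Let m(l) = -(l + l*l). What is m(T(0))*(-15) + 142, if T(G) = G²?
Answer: 142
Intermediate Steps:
m(l) = -l - l² (m(l) = -(l + l²) = -l - l²)
m(T(0))*(-15) + 142 = -1*0²*(1 + 0²)*(-15) + 142 = -1*0*(1 + 0)*(-15) + 142 = -1*0*1*(-15) + 142 = 0*(-15) + 142 = 0 + 142 = 142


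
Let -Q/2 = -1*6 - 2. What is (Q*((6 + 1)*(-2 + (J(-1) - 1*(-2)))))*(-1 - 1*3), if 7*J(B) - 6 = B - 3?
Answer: -128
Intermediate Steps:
J(B) = 3/7 + B/7 (J(B) = 6/7 + (B - 3)/7 = 6/7 + (-3 + B)/7 = 6/7 + (-3/7 + B/7) = 3/7 + B/7)
Q = 16 (Q = -2*(-1*6 - 2) = -2*(-6 - 2) = -2*(-8) = 16)
(Q*((6 + 1)*(-2 + (J(-1) - 1*(-2)))))*(-1 - 1*3) = (16*((6 + 1)*(-2 + ((3/7 + (⅐)*(-1)) - 1*(-2)))))*(-1 - 1*3) = (16*(7*(-2 + ((3/7 - ⅐) + 2))))*(-1 - 3) = (16*(7*(-2 + (2/7 + 2))))*(-4) = (16*(7*(-2 + 16/7)))*(-4) = (16*(7*(2/7)))*(-4) = (16*2)*(-4) = 32*(-4) = -128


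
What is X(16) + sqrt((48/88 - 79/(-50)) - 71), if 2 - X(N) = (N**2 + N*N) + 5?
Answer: -515 + 3*I*sqrt(92598)/110 ≈ -515.0 + 8.2991*I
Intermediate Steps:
X(N) = -3 - 2*N**2 (X(N) = 2 - ((N**2 + N*N) + 5) = 2 - ((N**2 + N**2) + 5) = 2 - (2*N**2 + 5) = 2 - (5 + 2*N**2) = 2 + (-5 - 2*N**2) = -3 - 2*N**2)
X(16) + sqrt((48/88 - 79/(-50)) - 71) = (-3 - 2*16**2) + sqrt((48/88 - 79/(-50)) - 71) = (-3 - 2*256) + sqrt((48*(1/88) - 79*(-1/50)) - 71) = (-3 - 512) + sqrt((6/11 + 79/50) - 71) = -515 + sqrt(1169/550 - 71) = -515 + sqrt(-37881/550) = -515 + 3*I*sqrt(92598)/110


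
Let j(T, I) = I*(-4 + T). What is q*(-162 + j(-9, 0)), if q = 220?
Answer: -35640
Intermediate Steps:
q*(-162 + j(-9, 0)) = 220*(-162 + 0*(-4 - 9)) = 220*(-162 + 0*(-13)) = 220*(-162 + 0) = 220*(-162) = -35640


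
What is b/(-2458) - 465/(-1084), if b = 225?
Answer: 449535/1332236 ≈ 0.33743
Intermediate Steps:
b/(-2458) - 465/(-1084) = 225/(-2458) - 465/(-1084) = 225*(-1/2458) - 465*(-1/1084) = -225/2458 + 465/1084 = 449535/1332236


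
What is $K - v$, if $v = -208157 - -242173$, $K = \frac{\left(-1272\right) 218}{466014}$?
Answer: $- \frac{2642034920}{77669} \approx -34017.0$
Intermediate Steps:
$K = - \frac{46216}{77669}$ ($K = \left(-277296\right) \frac{1}{466014} = - \frac{46216}{77669} \approx -0.59504$)
$v = 34016$ ($v = -208157 + 242173 = 34016$)
$K - v = - \frac{46216}{77669} - 34016 = - \frac{2642034920}{77669}$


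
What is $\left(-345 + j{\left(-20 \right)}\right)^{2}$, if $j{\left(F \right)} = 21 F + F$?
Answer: $616225$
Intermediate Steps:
$j{\left(F \right)} = 22 F$
$\left(-345 + j{\left(-20 \right)}\right)^{2} = \left(-345 + 22 \left(-20\right)\right)^{2} = \left(-345 - 440\right)^{2} = \left(-785\right)^{2} = 616225$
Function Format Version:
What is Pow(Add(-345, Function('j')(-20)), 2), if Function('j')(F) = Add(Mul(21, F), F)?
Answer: 616225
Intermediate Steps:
Function('j')(F) = Mul(22, F)
Pow(Add(-345, Function('j')(-20)), 2) = Pow(Add(-345, Mul(22, -20)), 2) = Pow(Add(-345, -440), 2) = Pow(-785, 2) = 616225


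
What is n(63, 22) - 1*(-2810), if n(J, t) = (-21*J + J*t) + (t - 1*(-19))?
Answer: 2914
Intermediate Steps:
n(J, t) = 19 + t - 21*J + J*t (n(J, t) = (-21*J + J*t) + (t + 19) = (-21*J + J*t) + (19 + t) = 19 + t - 21*J + J*t)
n(63, 22) - 1*(-2810) = (19 + 22 - 21*63 + 63*22) - 1*(-2810) = (19 + 22 - 1323 + 1386) + 2810 = 104 + 2810 = 2914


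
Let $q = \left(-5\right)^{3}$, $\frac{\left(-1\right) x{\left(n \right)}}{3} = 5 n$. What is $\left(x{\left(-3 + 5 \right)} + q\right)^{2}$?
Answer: $24025$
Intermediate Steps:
$x{\left(n \right)} = - 15 n$ ($x{\left(n \right)} = - 3 \cdot 5 n = - 15 n$)
$q = -125$
$\left(x{\left(-3 + 5 \right)} + q\right)^{2} = \left(- 15 \left(-3 + 5\right) - 125\right)^{2} = \left(\left(-15\right) 2 - 125\right)^{2} = \left(-30 - 125\right)^{2} = \left(-155\right)^{2} = 24025$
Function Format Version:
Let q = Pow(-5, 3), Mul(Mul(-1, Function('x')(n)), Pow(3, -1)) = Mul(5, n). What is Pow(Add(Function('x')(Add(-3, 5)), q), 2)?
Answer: 24025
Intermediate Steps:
Function('x')(n) = Mul(-15, n) (Function('x')(n) = Mul(-3, Mul(5, n)) = Mul(-15, n))
q = -125
Pow(Add(Function('x')(Add(-3, 5)), q), 2) = Pow(Add(Mul(-15, Add(-3, 5)), -125), 2) = Pow(Add(Mul(-15, 2), -125), 2) = Pow(Add(-30, -125), 2) = Pow(-155, 2) = 24025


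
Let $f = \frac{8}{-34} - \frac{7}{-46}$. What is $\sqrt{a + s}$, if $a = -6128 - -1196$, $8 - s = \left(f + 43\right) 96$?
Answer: $\frac{2 i \sqrt{345664723}}{391} \approx 95.1 i$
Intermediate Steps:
$f = - \frac{65}{782}$ ($f = 8 \left(- \frac{1}{34}\right) - - \frac{7}{46} = - \frac{4}{17} + \frac{7}{46} = - \frac{65}{782} \approx -0.08312$)
$s = - \frac{1607800}{391}$ ($s = 8 - \left(- \frac{65}{782} + 43\right) 96 = 8 - \frac{33561}{782} \cdot 96 = 8 - \frac{1610928}{391} = - \frac{1607800}{391} \approx -4112.0$)
$a = -4932$ ($a = -6128 + 1196 = -4932$)
$\sqrt{a + s} = \sqrt{-4932 - \frac{1607800}{391}} = \sqrt{- \frac{3536212}{391}} = \frac{2 i \sqrt{345664723}}{391}$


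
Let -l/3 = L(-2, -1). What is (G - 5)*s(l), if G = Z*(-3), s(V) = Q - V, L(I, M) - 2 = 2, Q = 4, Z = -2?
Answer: 16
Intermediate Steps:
L(I, M) = 4 (L(I, M) = 2 + 2 = 4)
l = -12 (l = -3*4 = -12)
s(V) = 4 - V
G = 6 (G = -2*(-3) = 6)
(G - 5)*s(l) = (6 - 5)*(4 - 1*(-12)) = 1*(4 + 12) = 1*16 = 16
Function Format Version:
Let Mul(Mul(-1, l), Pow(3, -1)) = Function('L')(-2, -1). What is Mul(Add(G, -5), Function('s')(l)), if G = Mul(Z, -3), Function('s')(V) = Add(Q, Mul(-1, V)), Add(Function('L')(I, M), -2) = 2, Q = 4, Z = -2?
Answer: 16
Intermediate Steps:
Function('L')(I, M) = 4 (Function('L')(I, M) = Add(2, 2) = 4)
l = -12 (l = Mul(-3, 4) = -12)
Function('s')(V) = Add(4, Mul(-1, V))
G = 6 (G = Mul(-2, -3) = 6)
Mul(Add(G, -5), Function('s')(l)) = Mul(Add(6, -5), Add(4, Mul(-1, -12))) = Mul(1, Add(4, 12)) = Mul(1, 16) = 16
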